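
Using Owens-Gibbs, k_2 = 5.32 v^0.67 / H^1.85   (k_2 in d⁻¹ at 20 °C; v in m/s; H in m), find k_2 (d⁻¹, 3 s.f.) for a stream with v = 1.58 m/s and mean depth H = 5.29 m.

k_2 ≈ 0.332 d⁻¹

k_2 = 5.32 × 1.58^0.67 / 5.29^1.85 = 5.32 × 1.359 / 21.80 = 0.3316 d⁻¹.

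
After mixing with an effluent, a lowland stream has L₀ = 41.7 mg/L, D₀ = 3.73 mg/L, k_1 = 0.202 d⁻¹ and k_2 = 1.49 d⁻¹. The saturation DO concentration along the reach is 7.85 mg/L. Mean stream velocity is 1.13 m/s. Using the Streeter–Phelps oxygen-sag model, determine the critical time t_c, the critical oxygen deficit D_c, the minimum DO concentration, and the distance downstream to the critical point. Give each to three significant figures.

With k_2/k_1 = 7.376 and 1 − D₀(k_2−k_1)/(k_1 L₀) = 0.4297,
t_c = ln(7.376 × 0.4297) / (1.49 − 0.202) = ln(3.169) / 1.288 = 1.153/1.288 = 0.8956 d.
L(t_c) = L₀ e^(−k_1 t_c) = 41.7 × 0.8345 = 34.80 mg/L, and at the critical point k_2 D_c = k_1 L, so D_c = (0.202/1.49) × 34.80 = 4.718 mg/L.
Minimum DO = C_s − D_c = 7.85 − 4.718 = 3.132 mg/L.
x_c = v t_c = 1.13 m/s × 0.8956 d × 86400 s/d = 87440 m ≈ 87.4 km.

t_c ≈ 0.896 d; D_c ≈ 4.72 mg/L; min DO ≈ 3.13 mg/L; x_c ≈ 87.4 km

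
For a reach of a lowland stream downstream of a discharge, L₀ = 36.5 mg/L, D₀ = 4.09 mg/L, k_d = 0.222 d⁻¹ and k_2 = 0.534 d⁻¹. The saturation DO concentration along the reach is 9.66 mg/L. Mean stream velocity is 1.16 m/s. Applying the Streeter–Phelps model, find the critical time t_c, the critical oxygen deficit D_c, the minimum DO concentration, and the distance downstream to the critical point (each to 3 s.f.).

t_c ≈ 2.26 d; D_c ≈ 9.18 mg/L; min DO ≈ 0.480 mg/L; x_c ≈ 227 km

With k_2/k_d = 2.405 and 1 − D₀(k_2−k_d)/(k_d L₀) = 0.8425,
t_c = ln(2.405 × 0.8425) / (0.534 − 0.222) = ln(2.027) / 0.3120 = 0.7064/0.3120 = 2.264 d.
D_c = (k_d/k_2) L₀ e^(−k_d t_c) = (0.222/0.534) × 36.5 × e^(−0.222×2.264) = 0.4157 × 36.5 × 0.6050 = 9.180 mg/L.
Minimum DO = C_s − D_c = 9.66 − 9.180 = 0.4803 mg/L.
x_c = v t_c = 1.16 m/s × 2.264 d × 86400 s/d = 226900 m ≈ 227 km.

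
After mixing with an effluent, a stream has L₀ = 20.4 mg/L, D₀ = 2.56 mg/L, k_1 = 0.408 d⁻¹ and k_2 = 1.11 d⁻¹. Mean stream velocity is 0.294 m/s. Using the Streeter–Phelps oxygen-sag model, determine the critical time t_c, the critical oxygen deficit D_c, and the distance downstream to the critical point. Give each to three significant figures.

t_c ≈ 1.08 d; D_c ≈ 4.83 mg/L; x_c ≈ 27.4 km

At the critical point dD/dt = 0, so k_1 L₀ e^(−k_1 t) = k_2 D. Substituting D(t) from the Streeter–Phelps equation and solving for t gives
t_c = ln[(k_2/k_1)(1 − D₀(k_2−k_1)/(k_1 L₀))] / (k_2−k_1).
Here k_2−k_1 = 0.7020 d⁻¹ and 1 − D₀(k_2−k_1)/(k_1 L₀) = 1 − 2.56×0.7020/(0.408×20.4) = 0.7841, so
t_c = ln(2.721 × 0.7841) / 0.7020 = 0.7576 / 0.7020 = 1.079 d.
L(t_c) = L₀ e^(−k_1 t_c) = 20.4 × 0.6438 = 13.13 mg/L, and at the critical point k_2 D_c = k_1 L, so D_c = (0.408/1.11) × 13.13 = 4.828 mg/L.
x_c = v t_c = 0.294 m/s × 1.079 d × 86400 s/d = 27410 m ≈ 27.4 km.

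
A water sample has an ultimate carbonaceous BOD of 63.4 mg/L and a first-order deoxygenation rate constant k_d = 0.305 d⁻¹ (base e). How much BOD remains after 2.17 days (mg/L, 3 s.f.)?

L_t = L₀ e^(−k_d t) = 63.4 × e^(−0.305×2.17) = 63.4 × 0.5159 = 32.71 mg/L.

L ≈ 32.7 mg/L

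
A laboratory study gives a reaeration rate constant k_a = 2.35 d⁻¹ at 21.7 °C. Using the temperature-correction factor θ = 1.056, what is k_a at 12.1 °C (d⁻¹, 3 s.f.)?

k_a(T₂) = k_a(T₁) · θ^(T₂−T₁) = 2.35 × 1.056^(12.1−21.7)
= 2.35 × 1.056^-9.60 = 2.35 × 0.5927 = 1.393 d⁻¹.

k_a ≈ 1.39 d⁻¹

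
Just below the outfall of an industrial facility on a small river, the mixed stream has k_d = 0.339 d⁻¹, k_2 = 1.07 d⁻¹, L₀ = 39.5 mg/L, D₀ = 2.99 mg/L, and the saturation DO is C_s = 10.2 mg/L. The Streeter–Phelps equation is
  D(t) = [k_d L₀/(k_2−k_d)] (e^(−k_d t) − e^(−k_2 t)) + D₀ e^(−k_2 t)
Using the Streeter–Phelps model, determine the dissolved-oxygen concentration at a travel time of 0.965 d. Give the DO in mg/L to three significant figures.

DO ≈ 2.45 mg/L

k_d L₀/(k_2−k_d) = 0.339×39.5/(1.07−0.339) = 13.39/0.7310 = 18.32 mg/L.
e^(−k_d t) = e^(−0.339×0.9650) = 0.7210; e^(−k_2 t) = e^(−1.07×0.9650) = 0.3561.
D = 18.32 × (0.7210 − 0.3561) + 2.99 × 0.3561 = 6.684 + 1.065 = 7.749 mg/L.
DO = C_s − D = 10.2 − 7.749 = 2.451 mg/L.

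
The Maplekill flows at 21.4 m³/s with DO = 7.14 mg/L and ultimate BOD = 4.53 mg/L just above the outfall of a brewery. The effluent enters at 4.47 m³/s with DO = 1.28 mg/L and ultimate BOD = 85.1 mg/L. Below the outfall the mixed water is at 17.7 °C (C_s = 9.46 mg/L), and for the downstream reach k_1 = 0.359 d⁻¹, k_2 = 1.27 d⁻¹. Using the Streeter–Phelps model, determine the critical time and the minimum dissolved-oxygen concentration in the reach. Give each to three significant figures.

Mixed DO = (21.4×7.14 + 4.47×1.28)/(21.4+4.47) = 158.5/25.87 = 6.127 mg/L.
Mixed L₀ = (21.4×4.53 + 4.47×85.1)/(25.87) = 477.3/25.87 = 18.45 mg/L.
Initial deficit D₀ = C_s − DO₀ = 9.46 − 6.127 = 3.333 mg/L.
t_c = (1/0.9110) ln[(1.27/0.359)(1 − 3.333×0.9110/(0.359×18.45))] = 1.098 × ln(1.916) = 0.7139 d.
D_c = (0.359/1.27) × 18.45 × e^(−0.359×0.7139) = 0.2827 × 18.45 × 0.7739 = 4.037 mg/L.
Minimum DO = 9.46 − 4.037 = 5.423 mg/L.

t_c ≈ 0.714 d; minimum DO ≈ 5.42 mg/L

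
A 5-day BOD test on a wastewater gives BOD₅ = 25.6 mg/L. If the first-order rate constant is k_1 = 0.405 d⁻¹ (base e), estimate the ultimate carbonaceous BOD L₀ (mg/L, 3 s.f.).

BOD₅ = L₀(1 − e^(−5k_1)) ⇒ L₀ = BOD₅ / (1 − e^(−5×0.405))
= 25.6 / (1 − 0.1320) = 25.6 / 0.8680 = 29.49 mg/L.

L₀ ≈ 29.5 mg/L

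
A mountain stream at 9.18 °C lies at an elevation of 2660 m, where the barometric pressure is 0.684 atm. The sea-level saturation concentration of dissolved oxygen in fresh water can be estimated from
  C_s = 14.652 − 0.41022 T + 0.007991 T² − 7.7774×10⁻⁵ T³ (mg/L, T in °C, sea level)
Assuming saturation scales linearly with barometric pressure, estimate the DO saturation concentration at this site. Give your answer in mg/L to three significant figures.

C_s ≈ 7.87 mg/L

At sea level: C_s = 14.652 − 0.41022×9.18 + 0.007991×9.18² − 7.7774×10⁻⁵×9.18³ = 11.50 mg/L.
Pressure correction: C_s' = 11.50 × 0.684 = 7.866 mg/L.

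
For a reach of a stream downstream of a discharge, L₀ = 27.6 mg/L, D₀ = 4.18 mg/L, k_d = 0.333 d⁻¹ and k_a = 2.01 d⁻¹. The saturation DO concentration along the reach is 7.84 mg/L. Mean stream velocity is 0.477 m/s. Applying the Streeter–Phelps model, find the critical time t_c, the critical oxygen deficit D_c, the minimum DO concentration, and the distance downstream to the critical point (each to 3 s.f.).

t_c ≈ 0.214 d; D_c ≈ 4.26 mg/L; min DO ≈ 3.58 mg/L; x_c ≈ 8.83 km

t_c = [1/(k_a−k_d)] ln[(k_a/k_d)(1 − D₀(k_a−k_d)/(k_d L₀))]
= [1/(2.01−0.333)] ln[(2.01/0.333)(1 − 4.18×1.677/(0.333×27.6))]
= (1/1.677) ln[6.036 × 0.2373] = 0.5963 × ln(1.432) = 0.5963 × 0.3593 = 0.2143 d.
L(t_c) = L₀ e^(−k_d t_c) = 27.6 × 0.9311 = 25.70 mg/L, and at the critical point k_a D_c = k_d L, so D_c = (0.333/2.01) × 25.70 = 4.258 mg/L.
Minimum DO = C_s − D_c = 7.84 − 4.258 = 3.582 mg/L.
x_c = v t_c = 0.477 m/s × 0.2143 d × 86400 s/d = 8830 m ≈ 8.83 km.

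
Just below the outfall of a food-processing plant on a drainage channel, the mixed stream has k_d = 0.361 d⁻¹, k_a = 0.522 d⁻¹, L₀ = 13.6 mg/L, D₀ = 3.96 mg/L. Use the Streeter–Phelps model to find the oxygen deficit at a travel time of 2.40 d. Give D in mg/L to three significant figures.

D ≈ 5.24 mg/L

k_d L₀/(k_a−k_d) = 0.361×13.6/(0.522−0.361) = 4.910/0.1610 = 30.49 mg/L.
e^(−k_d t) = e^(−0.361×2.400) = 0.4205; e^(−k_a t) = e^(−0.522×2.400) = 0.2857.
D = 30.49 × (0.4205 − 0.2857) + 3.96 × 0.2857 = 4.109 + 1.131 = 5.241 mg/L.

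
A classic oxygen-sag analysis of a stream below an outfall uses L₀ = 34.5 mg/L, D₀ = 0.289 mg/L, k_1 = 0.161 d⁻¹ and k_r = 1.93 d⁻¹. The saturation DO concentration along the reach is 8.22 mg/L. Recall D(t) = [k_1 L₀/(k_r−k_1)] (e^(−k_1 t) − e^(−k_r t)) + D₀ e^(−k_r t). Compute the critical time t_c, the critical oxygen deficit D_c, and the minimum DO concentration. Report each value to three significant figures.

t_c ≈ 1.35 d; D_c ≈ 2.32 mg/L; min DO ≈ 5.90 mg/L

At the critical point dD/dt = 0, so k_1 L₀ e^(−k_1 t) = k_r D. Substituting D(t) from the Streeter–Phelps equation and solving for t gives
t_c = ln[(k_r/k_1)(1 − D₀(k_r−k_1)/(k_1 L₀))] / (k_r−k_1).
Here k_r−k_1 = 1.769 d⁻¹ and 1 − D₀(k_r−k_1)/(k_1 L₀) = 1 − 0.289×1.769/(0.161×34.5) = 0.9080, so
t_c = ln(11.99 × 0.9080) / 1.769 = 2.387 / 1.769 = 1.350 d.
L(t_c) = L₀ e^(−k_1 t_c) = 34.5 × 0.8047 = 27.76 mg/L, and at the critical point k_r D_c = k_1 L, so D_c = (0.161/1.93) × 27.76 = 2.316 mg/L.
Minimum DO = C_s − D_c = 8.22 − 2.316 = 5.904 mg/L.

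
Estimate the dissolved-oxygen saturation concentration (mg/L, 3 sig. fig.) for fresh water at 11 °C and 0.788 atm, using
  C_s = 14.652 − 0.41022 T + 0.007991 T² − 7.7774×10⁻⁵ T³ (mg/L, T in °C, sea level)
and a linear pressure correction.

C_s ≈ 8.67 mg/L

At sea level: C_s = 14.652 − 0.41022×11 + 0.007991×11² − 7.7774×10⁻⁵×11³ = 11.00 mg/L.
Pressure correction: C_s' = 11.00 × 0.788 = 8.670 mg/L.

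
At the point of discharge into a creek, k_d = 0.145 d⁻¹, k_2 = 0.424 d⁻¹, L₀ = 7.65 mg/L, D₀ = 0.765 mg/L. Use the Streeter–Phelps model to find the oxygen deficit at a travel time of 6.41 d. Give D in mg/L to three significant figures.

k_d L₀/(k_2−k_d) = 0.145×7.65/(0.424−0.145) = 1.109/0.2790 = 3.976 mg/L.
e^(−k_d t) = e^(−0.145×6.410) = 0.3948; e^(−k_2 t) = e^(−0.424×6.410) = 0.06602.
D = 3.976 × (0.3948 − 0.06602) + 0.765 × 0.06602 = 1.307 + 0.05050 = 1.358 mg/L.

D ≈ 1.36 mg/L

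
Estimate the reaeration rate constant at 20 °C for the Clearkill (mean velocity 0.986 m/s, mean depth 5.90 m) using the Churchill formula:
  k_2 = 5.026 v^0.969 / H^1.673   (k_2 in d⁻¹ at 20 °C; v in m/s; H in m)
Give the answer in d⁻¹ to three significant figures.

k_2 = 5.026 × 0.986^0.969 / 5.90^1.673 = 5.026 × 0.9864 / 19.48 = 0.2545 d⁻¹.

k_2 ≈ 0.254 d⁻¹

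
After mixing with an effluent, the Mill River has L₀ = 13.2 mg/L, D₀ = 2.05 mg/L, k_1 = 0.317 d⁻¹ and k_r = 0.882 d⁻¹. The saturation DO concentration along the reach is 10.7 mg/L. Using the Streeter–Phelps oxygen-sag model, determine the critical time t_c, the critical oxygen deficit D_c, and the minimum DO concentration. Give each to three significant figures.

t_c ≈ 1.24 d; D_c ≈ 3.20 mg/L; min DO ≈ 7.50 mg/L

t_c = [1/(k_r−k_1)] ln[(k_r/k_1)(1 − D₀(k_r−k_1)/(k_1 L₀))]
= [1/(0.882−0.317)] ln[(0.882/0.317)(1 − 2.05×0.5650/(0.317×13.2))]
= (1/0.5650) ln[2.782 × 0.7232] = 1.770 × ln(2.012) = 1.770 × 0.6992 = 1.238 d.
L(t_c) = L₀ e^(−k_1 t_c) = 13.2 × 0.6755 = 8.917 mg/L, and at the critical point k_r D_c = k_1 L, so D_c = (0.317/0.882) × 8.917 = 3.205 mg/L.
Minimum DO = C_s − D_c = 10.7 − 3.205 = 7.495 mg/L.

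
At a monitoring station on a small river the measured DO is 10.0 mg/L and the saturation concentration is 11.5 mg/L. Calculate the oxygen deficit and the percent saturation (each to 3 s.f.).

D = C_s − C = 11.5 − 10.0 = 1.50 mg/L.
% saturation = 10.0/11.5 × 100 = 87.0 %.

D ≈ 1.50 mg/L; 87.0 % saturation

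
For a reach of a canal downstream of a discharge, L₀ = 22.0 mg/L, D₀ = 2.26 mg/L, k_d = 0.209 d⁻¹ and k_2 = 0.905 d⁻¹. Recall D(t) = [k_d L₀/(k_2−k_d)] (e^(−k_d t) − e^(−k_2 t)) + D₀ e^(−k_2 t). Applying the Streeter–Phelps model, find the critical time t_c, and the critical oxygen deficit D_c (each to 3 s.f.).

At the critical point dD/dt = 0, so k_d L₀ e^(−k_d t) = k_2 D. Substituting D(t) from the Streeter–Phelps equation and solving for t gives
t_c = ln[(k_2/k_d)(1 − D₀(k_2−k_d)/(k_d L₀))] / (k_2−k_d).
Here k_2−k_d = 0.6960 d⁻¹ and 1 − D₀(k_2−k_d)/(k_d L₀) = 1 − 2.26×0.6960/(0.209×22.0) = 0.6579, so
t_c = ln(4.330 × 0.6579) / 0.6960 = 1.047 / 0.6960 = 1.504 d.
D_c = (k_d/k_2) L₀ e^(−k_d t_c) = (0.209/0.905) × 22.0 × e^(−0.209×1.504) = 0.2309 × 22.0 × 0.7302 = 3.710 mg/L.

t_c ≈ 1.50 d; D_c ≈ 3.71 mg/L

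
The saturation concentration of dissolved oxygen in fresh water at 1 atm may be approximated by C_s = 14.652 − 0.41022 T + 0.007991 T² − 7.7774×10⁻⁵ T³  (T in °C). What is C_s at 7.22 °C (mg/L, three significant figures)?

C_s ≈ 12.1 mg/L

C_s = 14.652 − 0.41022×7.22 + 0.007991×7.22² − 7.7774×10⁻⁵×7.22³ = 12.08 mg/L.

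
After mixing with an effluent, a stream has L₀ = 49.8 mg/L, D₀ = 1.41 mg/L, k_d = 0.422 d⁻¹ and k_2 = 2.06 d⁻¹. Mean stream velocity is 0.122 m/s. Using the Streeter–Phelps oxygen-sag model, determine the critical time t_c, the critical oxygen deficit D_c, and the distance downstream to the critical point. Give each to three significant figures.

At the critical point dD/dt = 0, so k_d L₀ e^(−k_d t) = k_2 D. Substituting D(t) from the Streeter–Phelps equation and solving for t gives
t_c = ln[(k_2/k_d)(1 − D₀(k_2−k_d)/(k_d L₀))] / (k_2−k_d).
Here k_2−k_d = 1.638 d⁻¹ and 1 − D₀(k_2−k_d)/(k_d L₀) = 1 − 1.41×1.638/(0.422×49.8) = 0.8901, so
t_c = ln(4.882 × 0.8901) / 1.638 = 1.469 / 1.638 = 0.8968 d.
D_c = (k_d/k_2) L₀ e^(−k_d t_c) = (0.422/2.06) × 49.8 × e^(−0.422×0.8968) = 0.2049 × 49.8 × 0.6849 = 6.987 mg/L.
x_c = v t_c = 0.122 m/s × 0.8968 d × 86400 s/d = 9453 m ≈ 9.45 km.

t_c ≈ 0.897 d; D_c ≈ 6.99 mg/L; x_c ≈ 9.45 km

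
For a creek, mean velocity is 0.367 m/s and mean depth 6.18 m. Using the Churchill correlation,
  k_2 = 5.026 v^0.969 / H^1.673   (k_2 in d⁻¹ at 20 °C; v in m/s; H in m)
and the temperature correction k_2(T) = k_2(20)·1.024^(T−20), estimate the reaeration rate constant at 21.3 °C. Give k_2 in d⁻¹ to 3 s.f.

k_2(20) = 5.026 × 0.367^0.969 / 6.18^1.673 = 5.026 × 0.3786 / 21.05 = 0.09038 d⁻¹.
k_2(21.3) = 0.09038 × 1.024^(21.3−20) = 0.09038 × 1.031 = 0.09321 d⁻¹.

k_2 ≈ 0.0932 d⁻¹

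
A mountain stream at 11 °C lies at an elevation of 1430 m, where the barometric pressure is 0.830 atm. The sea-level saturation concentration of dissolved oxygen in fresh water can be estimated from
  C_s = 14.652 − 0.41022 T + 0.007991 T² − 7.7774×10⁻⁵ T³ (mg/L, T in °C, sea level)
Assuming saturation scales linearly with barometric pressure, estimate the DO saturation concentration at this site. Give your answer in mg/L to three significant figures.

At sea level: C_s = 14.652 − 0.41022×11 + 0.007991×11² − 7.7774×10⁻⁵×11³ = 11.00 mg/L.
Pressure correction: C_s' = 11.00 × 0.830 = 9.132 mg/L.

C_s ≈ 9.13 mg/L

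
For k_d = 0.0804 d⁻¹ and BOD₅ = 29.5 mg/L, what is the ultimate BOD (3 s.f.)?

BOD₅ = L₀(1 − e^(−5k_d)) ⇒ L₀ = BOD₅ / (1 − e^(−5×0.0804))
= 29.5 / (1 − 0.6690) = 29.5 / 0.3310 = 89.12 mg/L.

L₀ ≈ 89.1 mg/L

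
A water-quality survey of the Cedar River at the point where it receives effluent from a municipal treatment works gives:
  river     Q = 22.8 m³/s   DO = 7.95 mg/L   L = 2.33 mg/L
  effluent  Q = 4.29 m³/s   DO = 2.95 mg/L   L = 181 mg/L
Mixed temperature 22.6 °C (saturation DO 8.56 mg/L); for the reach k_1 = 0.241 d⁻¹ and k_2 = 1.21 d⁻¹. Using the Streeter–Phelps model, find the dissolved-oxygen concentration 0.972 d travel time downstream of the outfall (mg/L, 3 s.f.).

DO ≈ 4.45 mg/L

Mixed DO = (22.8×7.95 + 4.29×2.95)/(22.8+4.29) = 193.9/27.09 = 7.158 mg/L.
Mixed L₀ = (22.8×2.33 + 4.29×181)/(27.09) = 829.6/27.09 = 30.62 mg/L.
Initial deficit D₀ = C_s − DO₀ = 8.56 − 7.158 = 1.402 mg/L.
D(0.972) = [0.241×30.62/(1.21−0.241)](e^(−0.241×0.972) − e^(−1.21×0.972)) + 1.402 e^(−1.21×0.972)
= 7.617 × (0.7912 − 0.3085) + 1.402 × 0.3085 = 4.109 mg/L.
DO = 8.56 − 4.109 = 4.451 mg/L.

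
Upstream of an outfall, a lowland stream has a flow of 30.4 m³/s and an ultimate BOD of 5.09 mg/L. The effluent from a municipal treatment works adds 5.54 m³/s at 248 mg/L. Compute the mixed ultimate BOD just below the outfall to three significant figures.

Flow-weighted mixing: C = (Q_r C_r + Q_w C_w)/(Q_r + Q_w)
= (30.4×5.09 + 5.54×248)/(30.4 + 5.54) = 1529/35.94 = 42.53 mg/L.

42.5 mg/L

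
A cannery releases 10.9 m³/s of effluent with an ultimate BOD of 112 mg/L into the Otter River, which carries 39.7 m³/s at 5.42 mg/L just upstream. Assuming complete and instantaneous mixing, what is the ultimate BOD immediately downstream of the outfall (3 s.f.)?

Flow-weighted mixing: C = (Q_r C_r + Q_w C_w)/(Q_r + Q_w)
= (39.7×5.42 + 10.9×112)/(39.7 + 10.9) = 1436/50.60 = 28.38 mg/L.

28.4 mg/L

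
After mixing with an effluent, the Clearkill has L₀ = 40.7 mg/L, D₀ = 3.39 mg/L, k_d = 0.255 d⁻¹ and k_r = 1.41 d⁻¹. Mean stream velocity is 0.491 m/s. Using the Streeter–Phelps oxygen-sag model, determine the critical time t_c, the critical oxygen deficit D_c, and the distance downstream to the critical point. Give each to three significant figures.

t_c = [1/(k_r−k_d)] ln[(k_r/k_d)(1 − D₀(k_r−k_d)/(k_d L₀))]
= [1/(1.41−0.255)] ln[(1.41/0.255)(1 − 3.39×1.155/(0.255×40.7))]
= (1/1.155) ln[5.529 × 0.6227] = 0.8658 × ln(3.443) = 0.8658 × 1.236 = 1.071 d.
D_c = (k_d/k_r) L₀ e^(−k_d t_c) = (0.255/1.41) × 40.7 × e^(−0.255×1.071) = 0.1809 × 40.7 × 0.7611 = 5.602 mg/L.
x_c = v t_c = 0.491 m/s × 1.071 d × 86400 s/d = 45410 m ≈ 45.4 km.

t_c ≈ 1.07 d; D_c ≈ 5.60 mg/L; x_c ≈ 45.4 km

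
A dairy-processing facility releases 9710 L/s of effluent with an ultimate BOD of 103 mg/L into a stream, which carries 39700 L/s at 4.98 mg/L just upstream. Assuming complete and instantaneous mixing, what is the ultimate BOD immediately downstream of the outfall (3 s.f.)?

24.2 mg/L

Flow-weighted mixing: C = (Q_r C_r + Q_w C_w)/(Q_r + Q_w)
= (39700×4.98 + 9710×103)/(39700 + 9710) = 1.198×10^6/49410 = 24.24 mg/L.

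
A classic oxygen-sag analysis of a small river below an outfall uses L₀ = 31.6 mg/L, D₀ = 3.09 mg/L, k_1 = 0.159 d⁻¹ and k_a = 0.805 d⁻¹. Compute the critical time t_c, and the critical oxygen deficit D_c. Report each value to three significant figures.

t_c ≈ 1.73 d; D_c ≈ 4.74 mg/L

At the critical point dD/dt = 0, so k_1 L₀ e^(−k_1 t) = k_a D. Substituting D(t) from the Streeter–Phelps equation and solving for t gives
t_c = ln[(k_a/k_1)(1 − D₀(k_a−k_1)/(k_1 L₀))] / (k_a−k_1).
Here k_a−k_1 = 0.6460 d⁻¹ and 1 − D₀(k_a−k_1)/(k_1 L₀) = 1 − 3.09×0.6460/(0.159×31.6) = 0.6027, so
t_c = ln(5.063 × 0.6027) / 0.6460 = 1.116 / 0.6460 = 1.727 d.
L(t_c) = L₀ e^(−k_1 t_c) = 31.6 × 0.7599 = 24.01 mg/L, and at the critical point k_a D_c = k_1 L, so D_c = (0.159/0.805) × 24.01 = 4.743 mg/L.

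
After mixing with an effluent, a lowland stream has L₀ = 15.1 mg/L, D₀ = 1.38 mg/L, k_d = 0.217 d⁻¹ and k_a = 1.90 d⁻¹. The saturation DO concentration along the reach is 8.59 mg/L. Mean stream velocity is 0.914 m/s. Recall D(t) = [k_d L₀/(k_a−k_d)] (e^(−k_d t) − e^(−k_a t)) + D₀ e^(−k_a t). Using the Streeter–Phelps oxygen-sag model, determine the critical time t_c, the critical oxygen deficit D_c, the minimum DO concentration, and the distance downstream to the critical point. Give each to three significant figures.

With k_a/k_d = 8.756 and 1 − D₀(k_a−k_d)/(k_d L₀) = 0.2912,
t_c = ln(8.756 × 0.2912) / (1.90 − 0.217) = ln(2.550) / 1.683 = 0.9360/1.683 = 0.5561 d.
L(t_c) = L₀ e^(−k_d t_c) = 15.1 × 0.8863 = 13.38 mg/L, and at the critical point k_a D_c = k_d L, so D_c = (0.217/1.90) × 13.38 = 1.529 mg/L.
Minimum DO = C_s − D_c = 8.59 − 1.529 = 7.061 mg/L.
x_c = v t_c = 0.914 m/s × 0.5561 d × 86400 s/d = 43920 m ≈ 43.9 km.

t_c ≈ 0.556 d; D_c ≈ 1.53 mg/L; min DO ≈ 7.06 mg/L; x_c ≈ 43.9 km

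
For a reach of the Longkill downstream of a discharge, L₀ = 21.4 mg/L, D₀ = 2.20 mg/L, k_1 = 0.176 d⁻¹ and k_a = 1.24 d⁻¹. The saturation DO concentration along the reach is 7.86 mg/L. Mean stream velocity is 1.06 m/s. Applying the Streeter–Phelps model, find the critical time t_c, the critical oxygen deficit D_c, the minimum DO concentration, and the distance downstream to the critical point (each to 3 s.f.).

t_c = [1/(k_a−k_1)] ln[(k_a/k_1)(1 − D₀(k_a−k_1)/(k_1 L₀))]
= [1/(1.24−0.176)] ln[(1.24/0.176)(1 − 2.20×1.064/(0.176×21.4))]
= (1/1.064) ln[7.045 × 0.3785] = 0.9398 × ln(2.667) = 0.9398 × 0.9809 = 0.9219 d.
D_c = (k_1/k_a) L₀ e^(−k_1 t_c) = (0.176/1.24) × 21.4 × e^(−0.176×0.9219) = 0.1419 × 21.4 × 0.8502 = 2.583 mg/L.
Minimum DO = C_s − D_c = 7.86 − 2.583 = 5.277 mg/L.
x_c = v t_c = 1.06 m/s × 0.9219 d × 86400 s/d = 84430 m ≈ 84.4 km.

t_c ≈ 0.922 d; D_c ≈ 2.58 mg/L; min DO ≈ 5.28 mg/L; x_c ≈ 84.4 km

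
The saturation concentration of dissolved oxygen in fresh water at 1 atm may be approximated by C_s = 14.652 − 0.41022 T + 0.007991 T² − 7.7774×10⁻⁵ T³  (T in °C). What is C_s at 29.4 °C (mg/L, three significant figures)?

C_s = 14.652 − 0.41022×29.4 + 0.007991×29.4² − 7.7774×10⁻⁵×29.4³ = 7.522 mg/L.

C_s ≈ 7.52 mg/L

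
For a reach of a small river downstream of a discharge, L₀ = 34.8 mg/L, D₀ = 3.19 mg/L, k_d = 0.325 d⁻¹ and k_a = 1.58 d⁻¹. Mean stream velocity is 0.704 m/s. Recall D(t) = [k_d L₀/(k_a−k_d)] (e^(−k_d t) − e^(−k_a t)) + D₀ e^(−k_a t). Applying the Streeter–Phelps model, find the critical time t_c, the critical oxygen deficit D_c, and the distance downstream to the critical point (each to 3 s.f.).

With k_a/k_d = 4.862 and 1 − D₀(k_a−k_d)/(k_d L₀) = 0.6460,
t_c = ln(4.862 × 0.6460) / (1.58 − 0.325) = ln(3.141) / 1.255 = 1.144/1.255 = 0.9119 d.
L(t_c) = L₀ e^(−k_d t_c) = 34.8 × 0.7435 = 25.87 mg/L, and at the critical point k_a D_c = k_d L, so D_c = (0.325/1.58) × 25.87 = 5.322 mg/L.
x_c = v t_c = 0.704 m/s × 0.9119 d × 86400 s/d = 55470 m ≈ 55.5 km.

t_c ≈ 0.912 d; D_c ≈ 5.32 mg/L; x_c ≈ 55.5 km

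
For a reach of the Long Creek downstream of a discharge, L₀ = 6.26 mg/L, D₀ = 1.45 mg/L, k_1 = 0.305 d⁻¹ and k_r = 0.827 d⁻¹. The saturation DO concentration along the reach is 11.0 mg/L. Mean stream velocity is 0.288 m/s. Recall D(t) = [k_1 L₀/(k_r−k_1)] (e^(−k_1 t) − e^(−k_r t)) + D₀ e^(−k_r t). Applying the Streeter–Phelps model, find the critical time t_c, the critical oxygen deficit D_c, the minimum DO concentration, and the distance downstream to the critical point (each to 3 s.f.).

t_c = [1/(k_r−k_1)] ln[(k_r/k_1)(1 − D₀(k_r−k_1)/(k_1 L₀))]
= [1/(0.827−0.305)] ln[(0.827/0.305)(1 − 1.45×0.5220/(0.305×6.26))]
= (1/0.5220) ln[2.711 × 0.6036] = 1.916 × ln(1.637) = 1.916 × 0.4926 = 0.9437 d.
D_c = (k_1/k_r) L₀ e^(−k_1 t_c) = (0.305/0.827) × 6.26 × e^(−0.305×0.9437) = 0.3688 × 6.26 × 0.7499 = 1.731 mg/L.
Minimum DO = C_s − D_c = 11.0 − 1.731 = 9.269 mg/L.
x_c = v t_c = 0.288 m/s × 0.9437 d × 86400 s/d = 23480 m ≈ 23.5 km.

t_c ≈ 0.944 d; D_c ≈ 1.73 mg/L; min DO ≈ 9.27 mg/L; x_c ≈ 23.5 km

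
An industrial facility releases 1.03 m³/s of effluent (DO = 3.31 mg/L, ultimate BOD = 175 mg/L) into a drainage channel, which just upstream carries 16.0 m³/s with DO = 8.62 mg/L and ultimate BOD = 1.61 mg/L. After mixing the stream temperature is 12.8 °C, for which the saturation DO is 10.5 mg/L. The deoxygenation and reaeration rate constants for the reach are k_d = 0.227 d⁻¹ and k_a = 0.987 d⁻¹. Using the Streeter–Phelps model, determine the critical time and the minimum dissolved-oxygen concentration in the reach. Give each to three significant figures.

Mixed DO = (16.0×8.62 + 1.03×3.31)/(16.0+1.03) = 141.3/17.03 = 8.299 mg/L.
Mixed L₀ = (16.0×1.61 + 1.03×175)/(17.03) = 206.0/17.03 = 12.10 mg/L.
Initial deficit D₀ = C_s − DO₀ = 10.5 − 8.299 = 2.201 mg/L.
t_c = (1/0.7600) ln[(0.987/0.227)(1 − 2.201×0.7600/(0.227×12.10))] = 1.316 × ln(1.699) = 0.6976 d.
D_c = (0.227/0.987) × 12.10 × e^(−0.227×0.6976) = 0.2300 × 12.10 × 0.8536 = 2.375 mg/L.
Minimum DO = 10.5 − 2.375 = 8.125 mg/L.

t_c ≈ 0.698 d; minimum DO ≈ 8.13 mg/L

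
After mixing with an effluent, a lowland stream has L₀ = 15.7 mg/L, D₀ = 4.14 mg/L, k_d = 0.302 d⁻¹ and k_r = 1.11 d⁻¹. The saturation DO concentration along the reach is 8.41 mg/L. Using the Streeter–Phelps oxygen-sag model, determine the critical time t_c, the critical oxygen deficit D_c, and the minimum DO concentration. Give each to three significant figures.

t_c ≈ 0.0980 d; D_c ≈ 4.15 mg/L; min DO ≈ 4.26 mg/L

At the critical point dD/dt = 0, so k_d L₀ e^(−k_d t) = k_r D. Substituting D(t) from the Streeter–Phelps equation and solving for t gives
t_c = ln[(k_r/k_d)(1 − D₀(k_r−k_d)/(k_d L₀))] / (k_r−k_d).
Here k_r−k_d = 0.8080 d⁻¹ and 1 − D₀(k_r−k_d)/(k_d L₀) = 1 − 4.14×0.8080/(0.302×15.7) = 0.2945, so
t_c = ln(3.675 × 0.2945) / 0.8080 = 0.07917 / 0.8080 = 0.09798 d.
D_c = (k_d/k_r) L₀ e^(−k_d t_c) = (0.302/1.11) × 15.7 × e^(−0.302×0.09798) = 0.2721 × 15.7 × 0.9708 = 4.147 mg/L.
Minimum DO = C_s − D_c = 8.41 − 4.147 = 4.263 mg/L.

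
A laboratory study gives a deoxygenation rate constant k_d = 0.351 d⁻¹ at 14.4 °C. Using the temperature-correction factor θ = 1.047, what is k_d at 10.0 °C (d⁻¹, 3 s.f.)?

k_d(T₂) = k_d(T₁) · θ^(T₂−T₁) = 0.351 × 1.047^(10.0−14.4)
= 0.351 × 1.047^-4.40 = 0.351 × 0.8170 = 0.2868 d⁻¹.

k_d ≈ 0.287 d⁻¹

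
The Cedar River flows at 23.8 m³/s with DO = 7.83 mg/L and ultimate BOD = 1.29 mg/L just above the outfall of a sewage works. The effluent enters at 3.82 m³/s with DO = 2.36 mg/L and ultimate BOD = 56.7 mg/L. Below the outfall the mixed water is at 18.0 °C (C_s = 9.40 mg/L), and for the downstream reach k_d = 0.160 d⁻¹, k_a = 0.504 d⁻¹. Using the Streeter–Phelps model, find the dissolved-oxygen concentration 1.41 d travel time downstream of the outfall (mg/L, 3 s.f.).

DO ≈ 6.98 mg/L

Mixed DO = (23.8×7.83 + 3.82×2.36)/(23.8+3.82) = 195.4/27.62 = 7.073 mg/L.
Mixed L₀ = (23.8×1.29 + 3.82×56.7)/(27.62) = 247.3/27.62 = 8.954 mg/L.
Initial deficit D₀ = C_s − DO₀ = 9.40 − 7.073 = 2.327 mg/L.
D(1.41) = [0.160×8.954/(0.504−0.160)](e^(−0.160×1.41) − e^(−0.504×1.41)) + 2.327 e^(−0.504×1.41)
= 4.164 × (0.7980 − 0.4913) + 2.327 × 0.4913 = 2.420 mg/L.
DO = 9.40 − 2.420 = 6.980 mg/L.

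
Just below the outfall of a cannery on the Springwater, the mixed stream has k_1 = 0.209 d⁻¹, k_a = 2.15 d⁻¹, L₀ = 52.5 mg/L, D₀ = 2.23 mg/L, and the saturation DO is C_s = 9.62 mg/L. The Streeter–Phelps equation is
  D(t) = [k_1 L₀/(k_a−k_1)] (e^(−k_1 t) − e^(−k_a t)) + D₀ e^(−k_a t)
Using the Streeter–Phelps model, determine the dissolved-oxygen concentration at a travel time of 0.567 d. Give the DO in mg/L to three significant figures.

DO ≈ 5.61 mg/L

k_1 L₀/(k_a−k_1) = 0.209×52.5/(2.15−0.209) = 10.97/1.941 = 5.653 mg/L.
e^(−k_1 t) = e^(−0.209×0.5670) = 0.8882; e^(−k_a t) = e^(−2.15×0.5670) = 0.2955.
D = 5.653 × (0.8882 − 0.2955) + 2.23 × 0.2955 = 3.351 + 0.6590 = 4.010 mg/L.
DO = C_s − D = 9.62 − 4.010 = 5.610 mg/L.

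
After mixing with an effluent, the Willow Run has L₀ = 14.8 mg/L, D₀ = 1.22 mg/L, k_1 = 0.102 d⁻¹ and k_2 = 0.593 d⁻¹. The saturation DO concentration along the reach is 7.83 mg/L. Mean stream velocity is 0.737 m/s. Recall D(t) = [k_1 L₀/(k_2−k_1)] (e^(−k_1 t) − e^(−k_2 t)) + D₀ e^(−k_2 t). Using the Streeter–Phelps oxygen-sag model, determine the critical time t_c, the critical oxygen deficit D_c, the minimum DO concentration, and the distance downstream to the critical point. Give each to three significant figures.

t_c = [1/(k_2−k_1)] ln[(k_2/k_1)(1 − D₀(k_2−k_1)/(k_1 L₀))]
= [1/(0.593−0.102)] ln[(0.593/0.102)(1 − 1.22×0.4910/(0.102×14.8))]
= (1/0.4910) ln[5.814 × 0.6032] = 2.037 × ln(3.507) = 2.037 × 1.255 = 2.555 d.
D_c = (k_1/k_2) L₀ e^(−k_1 t_c) = (0.102/0.593) × 14.8 × e^(−0.102×2.555) = 0.1720 × 14.8 × 0.7705 = 1.962 mg/L.
Minimum DO = C_s − D_c = 7.83 − 1.962 = 5.868 mg/L.
x_c = v t_c = 0.737 m/s × 2.555 d × 86400 s/d = 162700 m ≈ 163 km.

t_c ≈ 2.56 d; D_c ≈ 1.96 mg/L; min DO ≈ 5.87 mg/L; x_c ≈ 163 km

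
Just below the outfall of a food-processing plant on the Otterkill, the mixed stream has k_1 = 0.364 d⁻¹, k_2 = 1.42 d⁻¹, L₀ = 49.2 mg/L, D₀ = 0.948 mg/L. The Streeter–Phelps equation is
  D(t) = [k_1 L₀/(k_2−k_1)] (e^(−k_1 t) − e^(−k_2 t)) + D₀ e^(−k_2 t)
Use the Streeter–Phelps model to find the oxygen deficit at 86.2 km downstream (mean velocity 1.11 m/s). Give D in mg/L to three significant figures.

Travel time t = x/v = 86.2 km / (1.11 m/s) = 86200 m / 1.11 m/s = 77660 s = 0.8988 d.
k_1 L₀/(k_2−k_1) = 0.364×49.2/(1.42−0.364) = 17.91/1.056 = 16.96 mg/L.
e^(−k_1 t) = e^(−0.364×0.8988) = 0.7210; e^(−k_2 t) = e^(−1.42×0.8988) = 0.2791.
D = 16.96 × (0.7210 − 0.2791) + 0.948 × 0.2791 = 7.494 + 0.2646 = 7.759 mg/L.

D ≈ 7.76 mg/L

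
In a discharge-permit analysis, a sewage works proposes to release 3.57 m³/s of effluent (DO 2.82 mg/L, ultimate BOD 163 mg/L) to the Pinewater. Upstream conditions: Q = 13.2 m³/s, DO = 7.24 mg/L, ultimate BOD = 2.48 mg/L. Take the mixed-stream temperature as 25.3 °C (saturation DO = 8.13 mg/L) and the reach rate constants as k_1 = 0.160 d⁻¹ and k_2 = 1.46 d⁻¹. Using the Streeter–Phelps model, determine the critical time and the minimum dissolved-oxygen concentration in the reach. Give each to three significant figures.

Mixed DO = (13.2×7.24 + 3.57×2.82)/(13.2+3.57) = 105.6/16.77 = 6.299 mg/L.
Mixed L₀ = (13.2×2.48 + 3.57×163)/(16.77) = 614.6/16.77 = 36.65 mg/L.
Initial deficit D₀ = C_s − DO₀ = 8.13 − 6.299 = 1.831 mg/L.
t_c = (1/1.300) ln[(1.46/0.160)(1 − 1.831×1.300/(0.160×36.65))] = 0.7692 × ln(5.421) = 1.300 d.
D_c = (0.160/1.46) × 36.65 × e^(−0.160×1.300) = 0.1096 × 36.65 × 0.8122 = 3.262 mg/L.
Minimum DO = 8.13 − 3.262 = 4.868 mg/L.

t_c ≈ 1.30 d; minimum DO ≈ 4.87 mg/L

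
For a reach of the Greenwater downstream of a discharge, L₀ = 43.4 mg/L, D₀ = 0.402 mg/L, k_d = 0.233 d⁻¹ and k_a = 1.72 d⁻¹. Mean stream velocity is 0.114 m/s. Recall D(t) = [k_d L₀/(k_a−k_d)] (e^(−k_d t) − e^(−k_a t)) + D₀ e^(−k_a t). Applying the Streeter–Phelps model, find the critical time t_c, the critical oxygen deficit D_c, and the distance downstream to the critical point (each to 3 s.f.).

t_c ≈ 1.30 d; D_c ≈ 4.34 mg/L; x_c ≈ 12.8 km

At the critical point dD/dt = 0, so k_d L₀ e^(−k_d t) = k_a D. Substituting D(t) from the Streeter–Phelps equation and solving for t gives
t_c = ln[(k_a/k_d)(1 − D₀(k_a−k_d)/(k_d L₀))] / (k_a−k_d).
Here k_a−k_d = 1.487 d⁻¹ and 1 − D₀(k_a−k_d)/(k_d L₀) = 1 − 0.402×1.487/(0.233×43.4) = 0.9409, so
t_c = ln(7.382 × 0.9409) / 1.487 = 1.938 / 1.487 = 1.303 d.
L(t_c) = L₀ e^(−k_d t_c) = 43.4 × 0.7381 = 32.03 mg/L, and at the critical point k_a D_c = k_d L, so D_c = (0.233/1.72) × 32.03 = 4.339 mg/L.
x_c = v t_c = 0.114 m/s × 1.303 d × 86400 s/d = 12840 m ≈ 12.8 km.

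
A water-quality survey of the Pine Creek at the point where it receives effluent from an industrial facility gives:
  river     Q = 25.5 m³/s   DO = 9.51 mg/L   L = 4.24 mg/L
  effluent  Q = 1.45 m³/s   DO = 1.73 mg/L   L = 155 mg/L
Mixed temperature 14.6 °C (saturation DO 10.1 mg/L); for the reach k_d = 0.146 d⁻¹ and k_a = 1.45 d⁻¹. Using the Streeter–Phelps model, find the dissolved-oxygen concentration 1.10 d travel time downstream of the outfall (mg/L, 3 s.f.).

DO ≈ 9.00 mg/L

Mixed DO = (25.5×9.51 + 1.45×1.73)/(25.5+1.45) = 245.0/26.95 = 9.091 mg/L.
Mixed L₀ = (25.5×4.24 + 1.45×155)/(26.95) = 332.9/26.95 = 12.35 mg/L.
Initial deficit D₀ = C_s − DO₀ = 10.1 − 9.091 = 1.009 mg/L.
D(1.10) = [0.146×12.35/(1.45−0.146)](e^(−0.146×1.10) − e^(−1.45×1.10)) + 1.009 e^(−1.45×1.10)
= 1.383 × (0.8516 − 0.2029) + 1.009 × 0.2029 = 1.102 mg/L.
DO = 10.1 − 1.102 = 8.998 mg/L.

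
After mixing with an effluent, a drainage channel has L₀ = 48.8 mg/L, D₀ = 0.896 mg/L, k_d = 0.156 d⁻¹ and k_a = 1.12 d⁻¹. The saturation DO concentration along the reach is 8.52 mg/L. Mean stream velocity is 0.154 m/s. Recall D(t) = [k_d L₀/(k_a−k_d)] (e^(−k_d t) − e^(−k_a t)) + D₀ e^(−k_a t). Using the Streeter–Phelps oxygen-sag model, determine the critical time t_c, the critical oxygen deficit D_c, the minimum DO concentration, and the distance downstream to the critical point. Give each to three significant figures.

With k_a/k_d = 7.179 and 1 − D₀(k_a−k_d)/(k_d L₀) = 0.8865,
t_c = ln(7.179 × 0.8865) / (1.12 − 0.156) = ln(6.365) / 0.9640 = 1.851/0.9640 = 1.920 d.
L(t_c) = L₀ e^(−k_d t_c) = 48.8 × 0.7412 = 36.17 mg/L, and at the critical point k_a D_c = k_d L, so D_c = (0.156/1.12) × 36.17 = 5.038 mg/L.
Minimum DO = C_s − D_c = 8.52 − 5.038 = 3.482 mg/L.
x_c = v t_c = 0.154 m/s × 1.920 d × 86400 s/d = 25550 m ≈ 25.5 km.

t_c ≈ 1.92 d; D_c ≈ 5.04 mg/L; min DO ≈ 3.48 mg/L; x_c ≈ 25.5 km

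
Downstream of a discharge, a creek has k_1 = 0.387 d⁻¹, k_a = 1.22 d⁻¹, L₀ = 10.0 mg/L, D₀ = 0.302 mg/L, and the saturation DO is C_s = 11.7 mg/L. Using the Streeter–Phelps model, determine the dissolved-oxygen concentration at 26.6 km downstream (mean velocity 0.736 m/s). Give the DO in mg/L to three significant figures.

DO ≈ 10.4 mg/L

Travel time t = x/v = 26.6 km / (0.736 m/s) = 26600 m / 0.736 m/s = 36140 s = 0.4183 d.
k_1 L₀/(k_a−k_1) = 0.387×10.0/(1.22−0.387) = 3.870/0.8330 = 4.646 mg/L.
e^(−k_1 t) = e^(−0.387×0.4183) = 0.8505; e^(−k_a t) = e^(−1.22×0.4183) = 0.6003.
D = 4.646 × (0.8505 − 0.6003) + 0.302 × 0.6003 = 1.163 + 0.1813 = 1.344 mg/L.
DO = C_s − D = 11.7 − 1.344 = 10.36 mg/L.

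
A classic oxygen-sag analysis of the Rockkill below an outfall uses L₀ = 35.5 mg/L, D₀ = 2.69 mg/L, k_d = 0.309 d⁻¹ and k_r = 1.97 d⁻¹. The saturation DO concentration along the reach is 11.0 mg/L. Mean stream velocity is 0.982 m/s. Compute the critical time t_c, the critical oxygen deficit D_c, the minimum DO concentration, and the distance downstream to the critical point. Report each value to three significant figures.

t_c ≈ 0.800 d; D_c ≈ 4.35 mg/L; min DO ≈ 6.65 mg/L; x_c ≈ 67.9 km

t_c = [1/(k_r−k_d)] ln[(k_r/k_d)(1 − D₀(k_r−k_d)/(k_d L₀))]
= [1/(1.97−0.309)] ln[(1.97/0.309)(1 − 2.69×1.661/(0.309×35.5))]
= (1/1.661) ln[6.375 × 0.5927] = 0.6020 × ln(3.779) = 0.6020 × 1.329 = 0.8003 d.
L(t_c) = L₀ e^(−k_d t_c) = 35.5 × 0.7809 = 27.72 mg/L, and at the critical point k_r D_c = k_d L, so D_c = (0.309/1.97) × 27.72 = 4.348 mg/L.
Minimum DO = C_s − D_c = 11.0 − 4.348 = 6.652 mg/L.
x_c = v t_c = 0.982 m/s × 0.8003 d × 86400 s/d = 67900 m ≈ 67.9 km.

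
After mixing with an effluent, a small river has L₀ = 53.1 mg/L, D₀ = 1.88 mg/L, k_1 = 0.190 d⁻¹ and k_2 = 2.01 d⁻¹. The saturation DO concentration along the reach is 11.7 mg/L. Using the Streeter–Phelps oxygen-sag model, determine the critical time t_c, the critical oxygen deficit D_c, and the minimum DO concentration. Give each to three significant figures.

t_c = [1/(k_2−k_1)] ln[(k_2/k_1)(1 − D₀(k_2−k_1)/(k_1 L₀))]
= [1/(2.01−0.190)] ln[(2.01/0.190)(1 − 1.88×1.820/(0.190×53.1))]
= (1/1.820) ln[10.58 × 0.6609] = 0.5495 × ln(6.991) = 0.5495 × 1.945 = 1.068 d.
D_c = (k_1/k_2) L₀ e^(−k_1 t_c) = (0.190/2.01) × 53.1 × e^(−0.190×1.068) = 0.09453 × 53.1 × 0.8163 = 4.097 mg/L.
Minimum DO = C_s − D_c = 11.7 − 4.097 = 7.603 mg/L.

t_c ≈ 1.07 d; D_c ≈ 4.10 mg/L; min DO ≈ 7.60 mg/L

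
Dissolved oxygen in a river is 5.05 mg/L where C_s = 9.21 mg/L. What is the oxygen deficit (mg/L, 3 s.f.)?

D ≈ 4.16 mg/L

D = C_s − C = 9.21 − 5.05 = 4.16 mg/L.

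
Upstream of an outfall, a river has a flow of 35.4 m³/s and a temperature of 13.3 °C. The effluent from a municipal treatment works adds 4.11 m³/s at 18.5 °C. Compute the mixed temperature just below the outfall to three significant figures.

Flow-weighted mixing: C = (Q_r C_r + Q_w C_w)/(Q_r + Q_w)
= (35.4×13.3 + 4.11×18.5)/(35.4 + 4.11) = 546.9/39.51 = 13.84 °C.

13.8 °C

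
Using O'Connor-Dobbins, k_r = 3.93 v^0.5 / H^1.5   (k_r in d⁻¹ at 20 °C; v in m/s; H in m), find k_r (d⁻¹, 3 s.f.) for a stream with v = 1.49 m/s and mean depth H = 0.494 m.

k_r = 3.93 × 1.49^0.5 / 0.494^1.5 = 3.93 × 1.221 / 0.3472 = 13.82 d⁻¹.

k_r ≈ 13.8 d⁻¹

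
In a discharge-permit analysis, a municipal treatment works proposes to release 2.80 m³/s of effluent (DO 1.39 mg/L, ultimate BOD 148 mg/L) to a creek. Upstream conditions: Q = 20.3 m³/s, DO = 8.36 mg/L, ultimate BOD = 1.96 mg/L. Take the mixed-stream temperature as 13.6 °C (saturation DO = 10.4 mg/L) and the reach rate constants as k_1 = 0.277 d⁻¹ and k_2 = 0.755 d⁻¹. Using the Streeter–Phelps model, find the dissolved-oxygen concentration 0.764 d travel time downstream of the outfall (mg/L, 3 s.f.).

Mixed DO = (20.3×8.36 + 2.80×1.39)/(20.3+2.80) = 173.6/23.10 = 7.515 mg/L.
Mixed L₀ = (20.3×1.96 + 2.80×148)/(23.10) = 454.2/23.10 = 19.66 mg/L.
Initial deficit D₀ = C_s − DO₀ = 10.4 − 7.515 = 2.885 mg/L.
D(0.764) = [0.277×19.66/(0.755−0.277)](e^(−0.277×0.764) − e^(−0.755×0.764)) + 2.885 e^(−0.755×0.764)
= 11.39 × (0.8093 − 0.5617) + 2.885 × 0.5617 = 4.441 mg/L.
DO = 10.4 − 4.441 = 5.959 mg/L.

DO ≈ 5.96 mg/L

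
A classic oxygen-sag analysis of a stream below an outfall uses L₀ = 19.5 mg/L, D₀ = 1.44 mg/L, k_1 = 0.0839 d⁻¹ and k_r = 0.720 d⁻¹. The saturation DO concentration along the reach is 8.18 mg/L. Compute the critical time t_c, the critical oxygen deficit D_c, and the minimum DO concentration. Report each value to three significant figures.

t_c = [1/(k_r−k_1)] ln[(k_r/k_1)(1 − D₀(k_r−k_1)/(k_1 L₀))]
= [1/(0.720−0.0839)] ln[(0.720/0.0839)(1 − 1.44×0.6361/(0.0839×19.5))]
= (1/0.6361) ln[8.582 × 0.4401] = 1.572 × ln(3.777) = 1.572 × 1.329 = 2.089 d.
L(t_c) = L₀ e^(−k_1 t_c) = 19.5 × 0.8392 = 16.36 mg/L, and at the critical point k_r D_c = k_1 L, so D_c = (0.0839/0.720) × 16.36 = 1.907 mg/L.
Minimum DO = C_s − D_c = 8.18 − 1.907 = 6.273 mg/L.

t_c ≈ 2.09 d; D_c ≈ 1.91 mg/L; min DO ≈ 6.27 mg/L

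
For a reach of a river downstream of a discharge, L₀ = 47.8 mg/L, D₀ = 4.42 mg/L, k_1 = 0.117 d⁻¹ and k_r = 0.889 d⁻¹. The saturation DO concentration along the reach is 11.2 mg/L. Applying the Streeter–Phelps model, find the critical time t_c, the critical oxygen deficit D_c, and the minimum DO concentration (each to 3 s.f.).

t_c ≈ 1.41 d; D_c ≈ 5.34 mg/L; min DO ≈ 5.86 mg/L

At the critical point dD/dt = 0, so k_1 L₀ e^(−k_1 t) = k_r D. Substituting D(t) from the Streeter–Phelps equation and solving for t gives
t_c = ln[(k_r/k_1)(1 − D₀(k_r−k_1)/(k_1 L₀))] / (k_r−k_1).
Here k_r−k_1 = 0.7720 d⁻¹ and 1 − D₀(k_r−k_1)/(k_1 L₀) = 1 − 4.42×0.7720/(0.117×47.8) = 0.3899, so
t_c = ln(7.598 × 0.3899) / 0.7720 = 1.086 / 0.7720 = 1.407 d.
D_c = (k_1/k_r) L₀ e^(−k_1 t_c) = (0.117/0.889) × 47.8 × e^(−0.117×1.407) = 0.1316 × 47.8 × 0.8482 = 5.336 mg/L.
Minimum DO = C_s − D_c = 11.2 − 5.336 = 5.864 mg/L.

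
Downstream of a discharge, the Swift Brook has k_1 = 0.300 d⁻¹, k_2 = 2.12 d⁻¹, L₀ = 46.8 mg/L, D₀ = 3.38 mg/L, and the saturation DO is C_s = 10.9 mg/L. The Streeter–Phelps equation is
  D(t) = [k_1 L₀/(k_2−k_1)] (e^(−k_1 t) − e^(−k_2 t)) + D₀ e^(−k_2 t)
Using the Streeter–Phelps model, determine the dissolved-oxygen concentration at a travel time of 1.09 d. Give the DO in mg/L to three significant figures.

DO ≈ 5.77 mg/L

k_1 L₀/(k_2−k_1) = 0.300×46.8/(2.12−0.300) = 14.04/1.820 = 7.714 mg/L.
e^(−k_1 t) = e^(−0.300×1.090) = 0.7211; e^(−k_2 t) = e^(−2.12×1.090) = 0.09918.
D = 7.714 × (0.7211 − 0.09918) + 3.38 × 0.09918 = 4.798 + 0.3352 = 5.133 mg/L.
DO = C_s − D = 10.9 − 5.133 = 5.767 mg/L.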